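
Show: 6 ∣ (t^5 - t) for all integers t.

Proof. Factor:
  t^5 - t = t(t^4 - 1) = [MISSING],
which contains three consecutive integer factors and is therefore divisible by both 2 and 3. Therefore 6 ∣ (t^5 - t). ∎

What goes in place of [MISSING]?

t^4 - 1 = (t^2 - 1)(t^2 + 1), and t^2 - 1 = (t-1)(t+1).
So t(t^4 - 1) = (t - 1)t(t + 1)(t^2 + 1).

(t - 1)t(t + 1)(t^2 + 1)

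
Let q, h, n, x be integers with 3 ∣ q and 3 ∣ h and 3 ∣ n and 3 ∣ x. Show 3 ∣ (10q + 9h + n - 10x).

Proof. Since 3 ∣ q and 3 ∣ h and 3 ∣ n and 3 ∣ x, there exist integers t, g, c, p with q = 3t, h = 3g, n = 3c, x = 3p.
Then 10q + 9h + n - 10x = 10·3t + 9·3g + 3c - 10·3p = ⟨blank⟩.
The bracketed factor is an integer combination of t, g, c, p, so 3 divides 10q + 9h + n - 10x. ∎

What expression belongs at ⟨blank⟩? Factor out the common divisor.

3(c + 9g - 10p + 10t)

Each term has a factor of 3: 10·3t + 9·3g + 3c - 10·3p = 3·(c + 9g - 10p + 10t).
Since c + 9g - 10p + 10t is an integer, 3 ∣ (10q + 9h + n - 10x).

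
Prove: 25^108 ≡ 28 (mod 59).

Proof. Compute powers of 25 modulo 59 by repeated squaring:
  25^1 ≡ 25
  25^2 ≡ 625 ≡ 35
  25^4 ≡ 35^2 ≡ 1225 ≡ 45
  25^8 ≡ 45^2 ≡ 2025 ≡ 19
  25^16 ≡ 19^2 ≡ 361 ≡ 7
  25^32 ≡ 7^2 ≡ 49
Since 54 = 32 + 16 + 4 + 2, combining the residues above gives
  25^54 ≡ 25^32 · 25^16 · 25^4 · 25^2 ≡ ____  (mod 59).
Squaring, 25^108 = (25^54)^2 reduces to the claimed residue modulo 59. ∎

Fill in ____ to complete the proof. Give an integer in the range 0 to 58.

Multiply the listed residues: 49 · 7 · 45 · 35 = 343 → 15435 → 540225.
Reducing modulo 59: 540225 = 9156·59 + 21, so 25^54 ≡ 21.

21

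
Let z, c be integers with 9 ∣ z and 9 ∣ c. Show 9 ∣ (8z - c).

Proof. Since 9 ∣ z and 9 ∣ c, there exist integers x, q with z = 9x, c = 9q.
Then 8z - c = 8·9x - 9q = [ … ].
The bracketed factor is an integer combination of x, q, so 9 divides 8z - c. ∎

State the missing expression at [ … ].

Pull the common 9 out of every term: 8·9x - 9q = 9(-q + 8x).
-q + 8x is an integer, which exhibits the divisibility.

9(-q + 8x)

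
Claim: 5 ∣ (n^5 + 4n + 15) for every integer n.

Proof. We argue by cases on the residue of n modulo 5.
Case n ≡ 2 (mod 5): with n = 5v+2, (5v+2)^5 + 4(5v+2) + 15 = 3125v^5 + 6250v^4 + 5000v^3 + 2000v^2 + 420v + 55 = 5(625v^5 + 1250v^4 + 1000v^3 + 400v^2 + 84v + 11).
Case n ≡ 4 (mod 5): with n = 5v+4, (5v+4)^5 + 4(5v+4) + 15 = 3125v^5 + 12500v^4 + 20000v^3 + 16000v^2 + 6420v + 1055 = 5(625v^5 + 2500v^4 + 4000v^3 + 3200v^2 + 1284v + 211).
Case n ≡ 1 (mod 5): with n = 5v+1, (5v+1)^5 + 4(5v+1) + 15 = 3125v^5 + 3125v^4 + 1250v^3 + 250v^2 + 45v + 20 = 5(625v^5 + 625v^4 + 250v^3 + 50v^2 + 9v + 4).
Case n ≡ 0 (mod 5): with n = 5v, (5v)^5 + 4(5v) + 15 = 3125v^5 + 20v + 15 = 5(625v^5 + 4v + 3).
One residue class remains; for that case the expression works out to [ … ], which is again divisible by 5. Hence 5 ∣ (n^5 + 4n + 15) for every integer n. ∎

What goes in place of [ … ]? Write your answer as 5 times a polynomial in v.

5(625v^5 + 1875v^4 + 2250v^3 + 1350v^2 + 409v + 54)

The residues treated are {2, 4, 1, 0}, so the missing case is n ≡ 3 (mod 5); write n = 5v+3.
Then (5v+3)^5 + 4(5v+3) + 15 = 3125v^5 + 9375v^4 + 11250v^3 + 6750v^2 + 2045v + 270 = 5(625v^5 + 1875v^4 + 2250v^3 + 1350v^2 + 409v + 54).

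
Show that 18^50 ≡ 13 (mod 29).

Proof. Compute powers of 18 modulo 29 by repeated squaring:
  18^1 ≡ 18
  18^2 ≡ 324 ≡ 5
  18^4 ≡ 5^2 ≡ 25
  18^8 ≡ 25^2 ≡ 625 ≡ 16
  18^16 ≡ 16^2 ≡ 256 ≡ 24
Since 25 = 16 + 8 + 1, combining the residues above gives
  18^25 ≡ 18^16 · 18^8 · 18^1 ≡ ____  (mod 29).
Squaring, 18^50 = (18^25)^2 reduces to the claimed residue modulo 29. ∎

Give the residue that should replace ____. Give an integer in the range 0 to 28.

Multiply the listed residues: 24 · 16 · 18 = 384 → 6912.
Reducing modulo 29: 6912 = 238·29 + 10, so 18^25 ≡ 10.

10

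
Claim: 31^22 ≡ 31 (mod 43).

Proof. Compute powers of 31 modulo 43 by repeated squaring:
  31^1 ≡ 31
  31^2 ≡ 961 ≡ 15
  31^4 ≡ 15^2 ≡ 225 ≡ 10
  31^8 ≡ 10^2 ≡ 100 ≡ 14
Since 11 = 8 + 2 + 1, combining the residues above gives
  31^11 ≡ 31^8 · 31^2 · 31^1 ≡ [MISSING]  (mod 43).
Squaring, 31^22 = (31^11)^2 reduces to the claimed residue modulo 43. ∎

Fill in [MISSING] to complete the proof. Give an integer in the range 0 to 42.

Multiply the listed residues: 14 · 15 · 31 = 210 → 6510.
Reducing modulo 43: 6510 = 151·43 + 17, so 31^11 ≡ 17.

17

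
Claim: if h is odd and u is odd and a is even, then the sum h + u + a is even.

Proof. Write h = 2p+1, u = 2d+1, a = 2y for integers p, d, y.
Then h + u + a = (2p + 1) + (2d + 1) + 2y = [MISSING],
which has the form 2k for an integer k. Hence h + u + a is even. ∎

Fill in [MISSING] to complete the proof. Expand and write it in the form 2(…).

2(d + p + y + 1)

(2p + 1) + (2d + 1) + 2y = 2d + 2p + 2y + 2
= 2(d + p + y + 1).
Since d + p + y + 1 is an integer, the sum is of the form 2k for an integer k.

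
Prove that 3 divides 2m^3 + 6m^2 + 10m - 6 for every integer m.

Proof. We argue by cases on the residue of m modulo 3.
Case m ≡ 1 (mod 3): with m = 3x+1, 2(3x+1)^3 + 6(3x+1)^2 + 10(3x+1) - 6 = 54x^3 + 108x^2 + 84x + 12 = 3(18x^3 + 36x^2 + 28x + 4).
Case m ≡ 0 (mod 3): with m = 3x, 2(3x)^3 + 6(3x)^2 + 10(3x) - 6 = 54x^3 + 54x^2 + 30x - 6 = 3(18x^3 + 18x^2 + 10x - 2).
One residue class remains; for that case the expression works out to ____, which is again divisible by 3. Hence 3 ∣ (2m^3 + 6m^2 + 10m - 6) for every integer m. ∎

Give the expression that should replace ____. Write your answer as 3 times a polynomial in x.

The residues treated are {1, 0}, so the missing case is m ≡ 2 (mod 3); write m = 3x+2.
Then 2(3x+2)^3 + 6(3x+2)^2 + 10(3x+2) - 6 = 54x^3 + 162x^2 + 174x + 54 = 3(18x^3 + 54x^2 + 58x + 18).

3(18x^3 + 54x^2 + 58x + 18)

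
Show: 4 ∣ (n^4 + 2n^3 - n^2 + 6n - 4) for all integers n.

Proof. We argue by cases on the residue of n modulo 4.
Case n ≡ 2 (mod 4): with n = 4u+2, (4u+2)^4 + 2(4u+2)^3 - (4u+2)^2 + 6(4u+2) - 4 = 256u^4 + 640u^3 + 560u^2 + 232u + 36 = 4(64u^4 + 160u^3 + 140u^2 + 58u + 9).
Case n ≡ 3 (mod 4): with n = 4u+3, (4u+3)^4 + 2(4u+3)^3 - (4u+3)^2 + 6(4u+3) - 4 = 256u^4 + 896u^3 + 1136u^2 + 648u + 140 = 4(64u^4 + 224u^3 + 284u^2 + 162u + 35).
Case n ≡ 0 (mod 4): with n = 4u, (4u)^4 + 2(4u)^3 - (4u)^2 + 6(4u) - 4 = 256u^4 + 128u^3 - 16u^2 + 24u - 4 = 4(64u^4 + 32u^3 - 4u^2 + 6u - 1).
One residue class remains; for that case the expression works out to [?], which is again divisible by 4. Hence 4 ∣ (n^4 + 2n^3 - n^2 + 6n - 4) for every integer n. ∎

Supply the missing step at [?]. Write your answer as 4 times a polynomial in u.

4(64u^4 + 96u^3 + 44u^2 + 14u + 1)

Only n ≡ 1 (mod 4) is unaccounted for. Put n = 4u+1:
(4u+1)^4 + 2(4u+1)^3 - (4u+1)^2 + 6(4u+1) - 4 expands to 256u^4 + 384u^3 + 176u^2 + 56u + 4,
and factoring out 4 leaves 4(64u^4 + 96u^3 + 44u^2 + 14u + 1).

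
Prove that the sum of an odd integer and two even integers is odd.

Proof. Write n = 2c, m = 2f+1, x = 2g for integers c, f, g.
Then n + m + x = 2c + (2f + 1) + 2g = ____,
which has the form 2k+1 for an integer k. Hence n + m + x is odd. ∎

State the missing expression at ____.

Expanding: 2c + (2f + 1) + 2g = 2c + 2f + 2g + 1.
Every term except the constant is even, so this is 2(c + f + g) + 1,
and c + f + g ∈ ℤ gives the required form.

2(c + f + g) + 1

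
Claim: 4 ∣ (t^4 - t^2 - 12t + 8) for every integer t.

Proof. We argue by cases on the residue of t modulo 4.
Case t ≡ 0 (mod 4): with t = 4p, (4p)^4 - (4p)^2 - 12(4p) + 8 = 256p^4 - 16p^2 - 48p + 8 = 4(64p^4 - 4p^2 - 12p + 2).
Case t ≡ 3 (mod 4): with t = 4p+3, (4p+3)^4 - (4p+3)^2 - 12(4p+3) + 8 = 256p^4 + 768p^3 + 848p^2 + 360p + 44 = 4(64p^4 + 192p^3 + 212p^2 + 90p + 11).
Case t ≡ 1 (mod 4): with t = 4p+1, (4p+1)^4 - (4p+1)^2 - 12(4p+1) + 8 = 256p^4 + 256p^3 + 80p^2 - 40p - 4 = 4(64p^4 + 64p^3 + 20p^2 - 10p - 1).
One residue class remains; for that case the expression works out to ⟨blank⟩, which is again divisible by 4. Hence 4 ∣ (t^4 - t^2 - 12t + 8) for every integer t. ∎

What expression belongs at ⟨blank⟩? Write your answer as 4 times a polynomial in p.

Only t ≡ 2 (mod 4) is unaccounted for. Put t = 4p+2:
(4p+2)^4 - (4p+2)^2 - 12(4p+2) + 8 expands to 256p^4 + 512p^3 + 368p^2 + 64p - 4,
and factoring out 4 leaves 4(64p^4 + 128p^3 + 92p^2 + 16p - 1).

4(64p^4 + 128p^3 + 92p^2 + 16p - 1)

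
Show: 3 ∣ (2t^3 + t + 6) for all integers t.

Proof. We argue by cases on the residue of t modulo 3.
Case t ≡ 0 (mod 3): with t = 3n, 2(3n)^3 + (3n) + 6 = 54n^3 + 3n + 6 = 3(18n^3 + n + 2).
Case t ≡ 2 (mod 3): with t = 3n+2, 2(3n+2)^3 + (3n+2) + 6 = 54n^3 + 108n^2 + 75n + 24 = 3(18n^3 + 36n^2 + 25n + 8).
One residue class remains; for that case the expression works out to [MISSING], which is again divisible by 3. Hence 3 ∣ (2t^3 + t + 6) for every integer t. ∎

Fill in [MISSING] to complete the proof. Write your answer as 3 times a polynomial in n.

Only t ≡ 1 (mod 3) is unaccounted for. Put t = 3n+1:
2(3n+1)^3 + (3n+1) + 6 expands to 54n^3 + 54n^2 + 21n + 9,
and factoring out 3 leaves 3(18n^3 + 18n^2 + 7n + 3).

3(18n^3 + 18n^2 + 7n + 3)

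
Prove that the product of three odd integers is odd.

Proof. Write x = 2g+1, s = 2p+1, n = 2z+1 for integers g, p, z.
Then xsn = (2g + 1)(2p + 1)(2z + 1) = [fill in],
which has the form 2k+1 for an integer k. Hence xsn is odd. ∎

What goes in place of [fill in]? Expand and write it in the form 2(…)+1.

2(4gpz + 2gp + 2gz + g + 2pz + p + z) + 1

(2g + 1)(2p + 1)(2z + 1) = 8gpz + 4gp + 4gz + 2g + 4pz + 2p + 2z + 1
= 2(4gpz + 2gp + 2gz + g + 2pz + p + z) + 1.
Since 4gpz + 2gp + 2gz + g + 2pz + p + z is an integer, the product is of the form 2k+1 for an integer k.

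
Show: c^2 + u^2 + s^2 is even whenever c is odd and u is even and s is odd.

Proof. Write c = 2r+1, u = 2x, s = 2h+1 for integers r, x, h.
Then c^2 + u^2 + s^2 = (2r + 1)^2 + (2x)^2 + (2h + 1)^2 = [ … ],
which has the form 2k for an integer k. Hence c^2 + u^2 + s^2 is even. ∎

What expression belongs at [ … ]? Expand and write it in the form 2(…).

2(2h^2 + 2h + 2r^2 + 2r + 2x^2 + 1)

Expanding: (2r + 1)^2 + (2x)^2 + (2h + 1)^2 = 4h^2 + 4h + 4r^2 + 4r + 4x^2 + 2.
Every term is even; pulling out the factor of 2 gives 2(2h^2 + 2h + 2r^2 + 2r + 2x^2 + 1).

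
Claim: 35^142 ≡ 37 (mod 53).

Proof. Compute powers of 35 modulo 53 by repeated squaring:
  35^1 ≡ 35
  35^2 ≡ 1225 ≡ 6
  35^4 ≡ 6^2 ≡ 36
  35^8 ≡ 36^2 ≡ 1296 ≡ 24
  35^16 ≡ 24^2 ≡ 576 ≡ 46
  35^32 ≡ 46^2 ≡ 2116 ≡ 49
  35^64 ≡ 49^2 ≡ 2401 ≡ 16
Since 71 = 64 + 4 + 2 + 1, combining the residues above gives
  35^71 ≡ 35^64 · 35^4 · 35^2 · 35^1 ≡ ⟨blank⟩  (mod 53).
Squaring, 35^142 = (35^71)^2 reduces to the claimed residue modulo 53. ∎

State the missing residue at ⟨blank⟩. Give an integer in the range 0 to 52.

14

35^64 · 35^4 · 35^2 · 35^1 ≡ 16 · 36 · 6 · 35 = 120960.
120960 mod 53 = 14, so 35^71 ≡ 14 (mod 53).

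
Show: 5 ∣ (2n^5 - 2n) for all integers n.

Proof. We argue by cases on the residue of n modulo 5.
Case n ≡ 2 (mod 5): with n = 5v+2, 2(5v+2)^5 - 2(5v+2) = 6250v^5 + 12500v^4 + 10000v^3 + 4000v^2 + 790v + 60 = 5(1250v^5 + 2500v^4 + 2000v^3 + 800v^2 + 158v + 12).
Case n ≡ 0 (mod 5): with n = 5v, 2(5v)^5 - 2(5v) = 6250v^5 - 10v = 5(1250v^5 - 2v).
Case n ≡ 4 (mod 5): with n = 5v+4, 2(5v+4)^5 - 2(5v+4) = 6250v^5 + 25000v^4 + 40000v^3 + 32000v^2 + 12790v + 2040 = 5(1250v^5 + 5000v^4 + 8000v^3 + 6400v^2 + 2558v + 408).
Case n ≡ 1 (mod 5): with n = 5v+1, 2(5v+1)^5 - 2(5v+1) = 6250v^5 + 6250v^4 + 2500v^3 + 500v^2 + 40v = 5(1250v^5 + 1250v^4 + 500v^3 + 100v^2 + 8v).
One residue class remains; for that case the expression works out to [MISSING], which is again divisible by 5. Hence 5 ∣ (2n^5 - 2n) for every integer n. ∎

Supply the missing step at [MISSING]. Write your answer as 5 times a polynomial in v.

5(1250v^5 + 3750v^4 + 4500v^3 + 2700v^2 + 808v + 96)

Only n ≡ 3 (mod 5) is unaccounted for. Put n = 5v+3:
2(5v+3)^5 - 2(5v+3) expands to 6250v^5 + 18750v^4 + 22500v^3 + 13500v^2 + 4040v + 480,
and factoring out 5 leaves 5(1250v^5 + 3750v^4 + 4500v^3 + 2700v^2 + 808v + 96).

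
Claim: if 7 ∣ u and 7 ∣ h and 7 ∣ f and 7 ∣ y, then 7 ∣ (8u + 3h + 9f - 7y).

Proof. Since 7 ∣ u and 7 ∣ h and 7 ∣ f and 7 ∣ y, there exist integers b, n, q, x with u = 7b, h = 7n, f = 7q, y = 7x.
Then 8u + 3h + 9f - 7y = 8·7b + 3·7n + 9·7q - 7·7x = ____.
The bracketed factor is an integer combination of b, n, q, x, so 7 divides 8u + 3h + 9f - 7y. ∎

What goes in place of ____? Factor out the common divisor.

Each term has a factor of 7: 8·7b + 3·7n + 9·7q - 7·7x = 7·(8b + 3n + 9q - 7x).
Since 8b + 3n + 9q - 7x is an integer, 7 ∣ (8u + 3h + 9f - 7y).

7(8b + 3n + 9q - 7x)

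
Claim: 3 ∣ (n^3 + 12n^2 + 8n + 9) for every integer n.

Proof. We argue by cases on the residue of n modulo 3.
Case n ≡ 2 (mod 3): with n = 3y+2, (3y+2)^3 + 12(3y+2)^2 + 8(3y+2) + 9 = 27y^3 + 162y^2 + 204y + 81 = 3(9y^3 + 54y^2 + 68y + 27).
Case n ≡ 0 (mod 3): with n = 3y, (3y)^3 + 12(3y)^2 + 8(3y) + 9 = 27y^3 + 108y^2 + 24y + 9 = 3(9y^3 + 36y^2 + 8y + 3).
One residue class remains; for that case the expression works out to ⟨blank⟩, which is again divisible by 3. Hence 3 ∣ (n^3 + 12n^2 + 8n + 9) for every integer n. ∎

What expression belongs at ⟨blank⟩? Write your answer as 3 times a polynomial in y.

3(9y^3 + 45y^2 + 35y + 10)

Only n ≡ 1 (mod 3) is unaccounted for. Put n = 3y+1:
(3y+1)^3 + 12(3y+1)^2 + 8(3y+1) + 9 expands to 27y^3 + 135y^2 + 105y + 30,
and factoring out 3 leaves 3(9y^3 + 45y^2 + 35y + 10).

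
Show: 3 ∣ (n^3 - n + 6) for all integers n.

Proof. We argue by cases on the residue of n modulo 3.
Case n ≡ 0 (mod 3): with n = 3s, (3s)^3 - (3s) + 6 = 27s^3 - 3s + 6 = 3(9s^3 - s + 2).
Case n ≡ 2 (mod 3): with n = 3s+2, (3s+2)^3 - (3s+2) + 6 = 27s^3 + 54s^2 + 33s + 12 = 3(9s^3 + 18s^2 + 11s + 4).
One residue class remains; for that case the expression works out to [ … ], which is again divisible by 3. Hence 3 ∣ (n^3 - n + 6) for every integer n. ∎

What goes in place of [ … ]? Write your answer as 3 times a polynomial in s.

3(9s^3 + 9s^2 + 2s + 2)

The residues treated are {0, 2}, so the missing case is n ≡ 1 (mod 3); write n = 3s+1.
Then (3s+1)^3 - (3s+1) + 6 = 27s^3 + 27s^2 + 6s + 6 = 3(9s^3 + 9s^2 + 2s + 2).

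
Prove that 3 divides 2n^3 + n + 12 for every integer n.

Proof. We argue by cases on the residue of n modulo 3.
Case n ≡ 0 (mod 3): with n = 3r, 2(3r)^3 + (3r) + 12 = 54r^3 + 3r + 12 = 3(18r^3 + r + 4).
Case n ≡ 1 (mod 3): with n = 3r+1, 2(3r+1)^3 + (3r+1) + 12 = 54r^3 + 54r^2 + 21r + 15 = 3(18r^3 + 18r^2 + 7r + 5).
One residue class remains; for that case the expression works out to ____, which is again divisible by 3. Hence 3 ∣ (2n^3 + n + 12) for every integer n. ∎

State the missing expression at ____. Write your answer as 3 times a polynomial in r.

Only n ≡ 2 (mod 3) is unaccounted for. Put n = 3r+2:
2(3r+2)^3 + (3r+2) + 12 expands to 54r^3 + 108r^2 + 75r + 30,
and factoring out 3 leaves 3(18r^3 + 36r^2 + 25r + 10).

3(18r^3 + 36r^2 + 25r + 10)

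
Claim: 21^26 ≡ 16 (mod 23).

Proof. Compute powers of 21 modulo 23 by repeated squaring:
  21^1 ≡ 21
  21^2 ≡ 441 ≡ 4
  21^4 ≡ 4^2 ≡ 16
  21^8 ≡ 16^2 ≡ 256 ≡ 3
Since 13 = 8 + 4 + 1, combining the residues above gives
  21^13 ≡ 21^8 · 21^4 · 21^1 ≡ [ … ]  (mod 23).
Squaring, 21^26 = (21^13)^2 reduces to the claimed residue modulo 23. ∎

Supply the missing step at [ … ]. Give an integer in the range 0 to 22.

19

21^8 · 21^4 · 21^1 ≡ 3 · 16 · 21 = 1008.
1008 mod 23 = 19, so 21^13 ≡ 19 (mod 23).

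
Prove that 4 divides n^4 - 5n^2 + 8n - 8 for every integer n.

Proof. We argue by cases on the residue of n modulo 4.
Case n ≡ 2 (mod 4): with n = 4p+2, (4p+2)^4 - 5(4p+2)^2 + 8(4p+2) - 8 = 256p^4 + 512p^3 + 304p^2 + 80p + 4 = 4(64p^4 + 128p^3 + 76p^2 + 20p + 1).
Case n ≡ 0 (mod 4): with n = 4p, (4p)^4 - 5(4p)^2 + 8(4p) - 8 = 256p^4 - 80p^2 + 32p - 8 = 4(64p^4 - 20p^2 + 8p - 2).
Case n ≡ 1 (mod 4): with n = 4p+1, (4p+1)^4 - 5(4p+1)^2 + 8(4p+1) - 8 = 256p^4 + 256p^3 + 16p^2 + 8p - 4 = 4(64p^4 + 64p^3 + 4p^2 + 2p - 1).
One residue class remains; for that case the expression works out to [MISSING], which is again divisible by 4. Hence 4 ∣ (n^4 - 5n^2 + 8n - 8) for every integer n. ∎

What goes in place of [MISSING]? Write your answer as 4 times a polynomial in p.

4(64p^4 + 192p^3 + 196p^2 + 86p + 13)

Only n ≡ 3 (mod 4) is unaccounted for. Put n = 4p+3:
(4p+3)^4 - 5(4p+3)^2 + 8(4p+3) - 8 expands to 256p^4 + 768p^3 + 784p^2 + 344p + 52,
and factoring out 4 leaves 4(64p^4 + 192p^3 + 196p^2 + 86p + 13).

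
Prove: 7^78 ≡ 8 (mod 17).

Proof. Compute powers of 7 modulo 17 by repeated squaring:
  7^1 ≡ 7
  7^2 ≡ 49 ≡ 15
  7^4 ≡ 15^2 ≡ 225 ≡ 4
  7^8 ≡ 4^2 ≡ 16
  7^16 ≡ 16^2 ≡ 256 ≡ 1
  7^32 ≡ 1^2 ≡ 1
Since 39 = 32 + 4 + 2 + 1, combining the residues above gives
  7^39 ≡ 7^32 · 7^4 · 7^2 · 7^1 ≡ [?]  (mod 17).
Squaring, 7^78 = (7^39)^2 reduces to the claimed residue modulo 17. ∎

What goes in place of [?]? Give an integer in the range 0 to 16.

12

Multiply the listed residues: 1 · 4 · 15 · 7 = 4 → 60 → 420.
Reducing modulo 17: 420 = 24·17 + 12, so 7^39 ≡ 12.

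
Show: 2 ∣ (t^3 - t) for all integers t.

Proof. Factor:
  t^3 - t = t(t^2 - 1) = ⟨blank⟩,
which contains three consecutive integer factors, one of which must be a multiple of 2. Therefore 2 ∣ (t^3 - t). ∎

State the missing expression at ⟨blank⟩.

t(t^2 - 1) = t(t - 1)(t + 1) = (t - 1)t(t + 1).
These three factors are consecutive integers, so their product is divisible by 2.

(t - 1)t(t + 1)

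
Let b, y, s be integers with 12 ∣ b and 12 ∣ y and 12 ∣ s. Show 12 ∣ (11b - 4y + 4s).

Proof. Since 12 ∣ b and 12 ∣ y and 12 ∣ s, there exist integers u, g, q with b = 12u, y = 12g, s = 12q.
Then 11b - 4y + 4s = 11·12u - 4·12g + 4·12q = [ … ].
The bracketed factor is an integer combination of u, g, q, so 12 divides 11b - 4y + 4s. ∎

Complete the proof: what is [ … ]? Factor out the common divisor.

12(-4g + 4q + 11u)

Each term has a factor of 12: 11·12u - 4·12g + 4·12q = 12·(-4g + 4q + 11u).
Since -4g + 4q + 11u is an integer, 12 ∣ (11b - 4y + 4s).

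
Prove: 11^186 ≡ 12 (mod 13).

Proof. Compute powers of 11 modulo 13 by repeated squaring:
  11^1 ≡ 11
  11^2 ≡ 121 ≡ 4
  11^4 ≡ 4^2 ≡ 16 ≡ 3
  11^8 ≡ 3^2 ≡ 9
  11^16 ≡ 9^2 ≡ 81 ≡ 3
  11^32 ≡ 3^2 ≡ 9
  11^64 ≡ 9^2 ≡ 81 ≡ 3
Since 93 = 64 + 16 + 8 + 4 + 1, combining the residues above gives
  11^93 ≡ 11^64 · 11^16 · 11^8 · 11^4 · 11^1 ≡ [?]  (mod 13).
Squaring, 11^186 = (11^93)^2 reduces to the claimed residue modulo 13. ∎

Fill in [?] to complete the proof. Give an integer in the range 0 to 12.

8

Multiply the listed residues: 3 · 3 · 9 · 3 · 11 = 9 → 81 → 243 → 2673.
Reducing modulo 13: 2673 = 205·13 + 8, so 11^93 ≡ 8.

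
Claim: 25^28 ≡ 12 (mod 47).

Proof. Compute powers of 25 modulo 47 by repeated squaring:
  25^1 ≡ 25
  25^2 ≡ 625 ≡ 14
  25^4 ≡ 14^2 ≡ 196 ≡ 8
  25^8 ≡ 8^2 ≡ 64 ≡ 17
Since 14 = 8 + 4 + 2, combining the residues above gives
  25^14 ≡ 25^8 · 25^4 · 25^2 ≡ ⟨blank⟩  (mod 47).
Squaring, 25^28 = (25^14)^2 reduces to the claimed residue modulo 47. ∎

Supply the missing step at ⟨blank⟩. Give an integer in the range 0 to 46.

25^8 · 25^4 · 25^2 ≡ 17 · 8 · 14 = 1904.
1904 mod 47 = 24, so 25^14 ≡ 24 (mod 47).

24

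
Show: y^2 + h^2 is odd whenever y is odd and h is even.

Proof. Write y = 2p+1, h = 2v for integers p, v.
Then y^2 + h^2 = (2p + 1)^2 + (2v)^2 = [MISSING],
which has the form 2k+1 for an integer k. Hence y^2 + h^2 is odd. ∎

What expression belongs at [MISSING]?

2(2p^2 + 2p + 2v^2) + 1

(2p + 1)^2 + (2v)^2 = 4p^2 + 4p + 4v^2 + 1
= 2(2p^2 + 2p + 2v^2) + 1.
Since 2p^2 + 2p + 2v^2 is an integer, the sum of squares is of the form 2k+1 for an integer k.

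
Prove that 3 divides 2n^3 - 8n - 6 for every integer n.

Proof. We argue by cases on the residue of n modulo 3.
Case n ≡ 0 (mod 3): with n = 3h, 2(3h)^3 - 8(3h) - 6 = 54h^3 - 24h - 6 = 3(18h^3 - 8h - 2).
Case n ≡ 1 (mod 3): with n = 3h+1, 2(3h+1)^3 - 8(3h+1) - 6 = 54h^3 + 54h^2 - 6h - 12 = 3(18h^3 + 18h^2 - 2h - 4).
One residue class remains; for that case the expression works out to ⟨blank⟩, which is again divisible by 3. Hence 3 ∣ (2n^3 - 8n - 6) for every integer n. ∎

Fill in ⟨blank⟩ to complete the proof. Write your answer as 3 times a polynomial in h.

Only n ≡ 2 (mod 3) is unaccounted for. Put n = 3h+2:
2(3h+2)^3 - 8(3h+2) - 6 expands to 54h^3 + 108h^2 + 48h - 6,
and factoring out 3 leaves 3(18h^3 + 36h^2 + 16h - 2).

3(18h^3 + 36h^2 + 16h - 2)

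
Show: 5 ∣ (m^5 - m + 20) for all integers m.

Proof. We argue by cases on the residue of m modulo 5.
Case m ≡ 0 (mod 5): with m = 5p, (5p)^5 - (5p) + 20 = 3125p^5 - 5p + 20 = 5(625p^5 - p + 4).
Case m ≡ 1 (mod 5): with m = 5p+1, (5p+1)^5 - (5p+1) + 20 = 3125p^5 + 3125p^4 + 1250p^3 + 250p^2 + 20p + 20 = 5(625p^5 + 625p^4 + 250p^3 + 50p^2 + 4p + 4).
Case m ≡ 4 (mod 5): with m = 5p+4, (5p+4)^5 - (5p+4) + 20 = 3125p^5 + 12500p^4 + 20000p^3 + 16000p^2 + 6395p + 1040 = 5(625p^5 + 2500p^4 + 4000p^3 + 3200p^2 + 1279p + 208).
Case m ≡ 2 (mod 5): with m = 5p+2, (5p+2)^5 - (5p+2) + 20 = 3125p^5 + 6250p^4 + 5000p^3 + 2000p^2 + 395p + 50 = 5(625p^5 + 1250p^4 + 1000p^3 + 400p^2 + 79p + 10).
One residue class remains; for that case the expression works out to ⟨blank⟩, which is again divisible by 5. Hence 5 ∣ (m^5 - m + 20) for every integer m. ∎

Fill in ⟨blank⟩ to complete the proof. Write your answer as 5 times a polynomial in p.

Only m ≡ 3 (mod 5) is unaccounted for. Put m = 5p+3:
(5p+3)^5 - (5p+3) + 20 expands to 3125p^5 + 9375p^4 + 11250p^3 + 6750p^2 + 2020p + 260,
and factoring out 5 leaves 5(625p^5 + 1875p^4 + 2250p^3 + 1350p^2 + 404p + 52).

5(625p^5 + 1875p^4 + 2250p^3 + 1350p^2 + 404p + 52)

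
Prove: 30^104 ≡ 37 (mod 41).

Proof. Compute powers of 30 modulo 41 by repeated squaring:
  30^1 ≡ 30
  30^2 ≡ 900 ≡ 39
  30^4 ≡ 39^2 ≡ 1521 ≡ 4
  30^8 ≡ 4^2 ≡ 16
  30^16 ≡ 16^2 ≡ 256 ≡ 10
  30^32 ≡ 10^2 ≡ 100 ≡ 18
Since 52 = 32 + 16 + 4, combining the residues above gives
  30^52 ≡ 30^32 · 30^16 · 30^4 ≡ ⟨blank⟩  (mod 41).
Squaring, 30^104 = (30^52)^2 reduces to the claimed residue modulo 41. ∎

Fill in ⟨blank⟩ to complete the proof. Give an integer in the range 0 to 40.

Multiply the listed residues: 18 · 10 · 4 = 180 → 720.
Reducing modulo 41: 720 = 17·41 + 23, so 30^52 ≡ 23.

23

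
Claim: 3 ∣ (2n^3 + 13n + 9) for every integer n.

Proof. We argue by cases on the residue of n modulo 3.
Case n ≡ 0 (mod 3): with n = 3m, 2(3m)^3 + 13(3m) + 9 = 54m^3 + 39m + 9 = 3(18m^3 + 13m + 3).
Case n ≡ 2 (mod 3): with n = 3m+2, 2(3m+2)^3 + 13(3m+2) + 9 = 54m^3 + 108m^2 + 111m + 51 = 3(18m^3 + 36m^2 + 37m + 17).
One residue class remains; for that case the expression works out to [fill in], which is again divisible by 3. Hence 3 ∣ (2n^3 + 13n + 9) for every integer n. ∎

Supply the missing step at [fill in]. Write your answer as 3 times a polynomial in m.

3(18m^3 + 18m^2 + 19m + 8)

The residues treated are {0, 2}, so the missing case is n ≡ 1 (mod 3); write n = 3m+1.
Then 2(3m+1)^3 + 13(3m+1) + 9 = 54m^3 + 54m^2 + 57m + 24 = 3(18m^3 + 18m^2 + 19m + 8).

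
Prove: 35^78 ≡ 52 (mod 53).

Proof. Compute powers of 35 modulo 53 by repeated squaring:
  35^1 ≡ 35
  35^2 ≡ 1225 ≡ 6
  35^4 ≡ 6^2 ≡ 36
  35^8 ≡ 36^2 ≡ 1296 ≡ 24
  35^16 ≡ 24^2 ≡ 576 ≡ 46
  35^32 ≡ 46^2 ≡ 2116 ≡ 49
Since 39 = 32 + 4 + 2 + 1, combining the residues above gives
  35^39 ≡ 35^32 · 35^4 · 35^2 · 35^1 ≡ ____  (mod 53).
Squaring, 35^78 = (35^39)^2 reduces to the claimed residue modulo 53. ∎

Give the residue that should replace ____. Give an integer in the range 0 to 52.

23

Multiply the listed residues: 49 · 36 · 6 · 35 = 1764 → 10584 → 370440.
Reducing modulo 53: 370440 = 6989·53 + 23, so 35^39 ≡ 23.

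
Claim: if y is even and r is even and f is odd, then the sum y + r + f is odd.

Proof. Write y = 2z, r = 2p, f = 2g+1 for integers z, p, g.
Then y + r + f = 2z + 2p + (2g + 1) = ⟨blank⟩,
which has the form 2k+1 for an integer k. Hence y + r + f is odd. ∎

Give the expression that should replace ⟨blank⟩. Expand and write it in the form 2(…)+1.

2(g + p + z) + 1

2z + 2p + (2g + 1) = 2g + 2p + 2z + 1
= 2(g + p + z) + 1.
Since g + p + z is an integer, the sum is of the form 2k+1 for an integer k.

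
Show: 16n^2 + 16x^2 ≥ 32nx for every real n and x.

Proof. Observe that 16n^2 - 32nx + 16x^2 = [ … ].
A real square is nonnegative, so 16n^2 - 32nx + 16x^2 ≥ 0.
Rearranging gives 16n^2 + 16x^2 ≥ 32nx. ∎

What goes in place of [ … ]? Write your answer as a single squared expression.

16n^2 - 32nx + 16x^2 is a perfect-square trinomial: the outer terms are (4n)^2 and (4x)^2, and the cross term is -2·4n·4x.
So 16n^2 - 32nx + 16x^2 = (4n - 4x)^2 ≥ 0.

(4n - 4x)^2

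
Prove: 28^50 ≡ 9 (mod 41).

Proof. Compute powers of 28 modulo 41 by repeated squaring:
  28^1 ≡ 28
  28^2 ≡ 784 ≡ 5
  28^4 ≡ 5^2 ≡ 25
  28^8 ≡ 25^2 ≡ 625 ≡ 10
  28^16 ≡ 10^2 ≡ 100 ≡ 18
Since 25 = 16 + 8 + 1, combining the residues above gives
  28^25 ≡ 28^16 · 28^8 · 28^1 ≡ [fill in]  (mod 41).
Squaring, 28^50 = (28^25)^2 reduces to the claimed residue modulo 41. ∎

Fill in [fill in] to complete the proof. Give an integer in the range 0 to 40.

28^16 · 28^8 · 28^1 ≡ 18 · 10 · 28 = 5040.
5040 mod 41 = 38, so 28^25 ≡ 38 (mod 41).

38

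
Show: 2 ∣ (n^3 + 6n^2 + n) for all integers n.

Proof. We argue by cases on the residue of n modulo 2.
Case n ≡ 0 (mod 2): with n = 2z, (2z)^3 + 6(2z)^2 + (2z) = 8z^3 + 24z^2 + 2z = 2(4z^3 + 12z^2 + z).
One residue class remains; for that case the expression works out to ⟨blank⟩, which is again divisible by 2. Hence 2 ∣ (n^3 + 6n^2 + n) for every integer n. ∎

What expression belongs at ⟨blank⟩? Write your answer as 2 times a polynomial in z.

The residues treated are {0}, so the missing case is n ≡ 1 (mod 2); write n = 2z+1.
Then (2z+1)^3 + 6(2z+1)^2 + (2z+1) = 8z^3 + 36z^2 + 32z + 8 = 2(4z^3 + 18z^2 + 16z + 4).

2(4z^3 + 18z^2 + 16z + 4)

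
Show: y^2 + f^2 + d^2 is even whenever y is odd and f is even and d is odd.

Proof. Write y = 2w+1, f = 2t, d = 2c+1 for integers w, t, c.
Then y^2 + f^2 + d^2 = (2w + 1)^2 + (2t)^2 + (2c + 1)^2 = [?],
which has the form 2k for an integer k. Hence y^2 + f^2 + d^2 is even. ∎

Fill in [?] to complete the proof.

2(2c^2 + 2c + 2t^2 + 2w^2 + 2w + 1)

Expanding: (2w + 1)^2 + (2t)^2 + (2c + 1)^2 = 4c^2 + 4c + 4t^2 + 4w^2 + 4w + 2.
Every term is even; pulling out the factor of 2 gives 2(2c^2 + 2c + 2t^2 + 2w^2 + 2w + 1).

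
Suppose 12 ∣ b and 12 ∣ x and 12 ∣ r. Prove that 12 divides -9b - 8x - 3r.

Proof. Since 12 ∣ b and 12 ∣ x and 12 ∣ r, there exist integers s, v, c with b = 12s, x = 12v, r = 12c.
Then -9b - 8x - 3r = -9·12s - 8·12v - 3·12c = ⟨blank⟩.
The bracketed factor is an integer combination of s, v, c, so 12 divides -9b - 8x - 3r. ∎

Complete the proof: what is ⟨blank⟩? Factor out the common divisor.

12(-3c - 9s - 8v)

Pull the common 12 out of every term: -9·12s - 8·12v - 3·12c = 12(-3c - 9s - 8v).
-3c - 9s - 8v is an integer, which exhibits the divisibility.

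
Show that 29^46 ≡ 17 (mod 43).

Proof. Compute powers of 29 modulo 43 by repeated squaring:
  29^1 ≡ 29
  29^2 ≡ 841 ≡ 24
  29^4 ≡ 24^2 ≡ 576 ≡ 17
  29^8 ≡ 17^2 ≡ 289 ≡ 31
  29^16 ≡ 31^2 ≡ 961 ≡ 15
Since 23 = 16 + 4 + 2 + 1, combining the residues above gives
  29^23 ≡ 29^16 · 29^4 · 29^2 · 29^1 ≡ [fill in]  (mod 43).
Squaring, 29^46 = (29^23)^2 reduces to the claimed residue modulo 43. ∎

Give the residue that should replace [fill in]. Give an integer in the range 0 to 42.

19

Multiply the listed residues: 15 · 17 · 24 · 29 = 255 → 6120 → 177480.
Reducing modulo 43: 177480 = 4127·43 + 19, so 29^23 ≡ 19.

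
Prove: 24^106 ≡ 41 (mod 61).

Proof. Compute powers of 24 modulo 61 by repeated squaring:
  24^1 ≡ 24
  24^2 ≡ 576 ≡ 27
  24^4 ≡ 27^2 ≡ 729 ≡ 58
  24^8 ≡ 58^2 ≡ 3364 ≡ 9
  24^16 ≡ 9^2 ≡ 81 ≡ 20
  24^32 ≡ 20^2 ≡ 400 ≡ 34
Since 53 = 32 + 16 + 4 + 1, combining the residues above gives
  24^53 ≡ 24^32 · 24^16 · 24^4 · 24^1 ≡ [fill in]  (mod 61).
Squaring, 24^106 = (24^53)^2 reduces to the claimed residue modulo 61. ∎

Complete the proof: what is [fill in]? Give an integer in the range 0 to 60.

Multiply the listed residues: 34 · 20 · 58 · 24 = 680 → 39440 → 946560.
Reducing modulo 61: 946560 = 15517·61 + 23, so 24^53 ≡ 23.

23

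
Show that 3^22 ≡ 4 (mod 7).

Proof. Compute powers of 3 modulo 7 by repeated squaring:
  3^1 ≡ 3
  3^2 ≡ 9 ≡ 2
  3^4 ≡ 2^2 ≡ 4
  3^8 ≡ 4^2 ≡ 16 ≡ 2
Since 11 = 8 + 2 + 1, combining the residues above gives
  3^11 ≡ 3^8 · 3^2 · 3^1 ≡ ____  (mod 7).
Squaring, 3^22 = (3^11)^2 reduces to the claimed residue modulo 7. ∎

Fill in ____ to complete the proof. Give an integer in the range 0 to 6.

Multiply the listed residues: 2 · 2 · 3 = 4 → 12.
Reducing modulo 7: 12 = 1·7 + 5, so 3^11 ≡ 5.

5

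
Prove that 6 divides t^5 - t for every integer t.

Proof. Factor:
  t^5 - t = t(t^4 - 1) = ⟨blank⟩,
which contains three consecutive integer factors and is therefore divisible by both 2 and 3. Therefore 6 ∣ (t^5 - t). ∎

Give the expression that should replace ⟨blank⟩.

(t - 1)t(t + 1)(t^2 + 1)

t^4 - 1 = (t^2 - 1)(t^2 + 1), and t^2 - 1 = (t-1)(t+1).
So t(t^4 - 1) = (t - 1)t(t + 1)(t^2 + 1).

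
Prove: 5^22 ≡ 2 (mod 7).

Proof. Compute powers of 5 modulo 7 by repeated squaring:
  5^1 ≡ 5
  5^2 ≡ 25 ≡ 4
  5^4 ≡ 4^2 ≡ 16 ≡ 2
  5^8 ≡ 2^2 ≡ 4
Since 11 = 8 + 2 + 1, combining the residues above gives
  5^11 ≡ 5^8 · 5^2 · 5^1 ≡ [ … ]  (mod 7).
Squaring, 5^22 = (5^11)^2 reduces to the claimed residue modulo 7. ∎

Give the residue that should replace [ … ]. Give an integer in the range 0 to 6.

Multiply the listed residues: 4 · 4 · 5 = 16 → 80.
Reducing modulo 7: 80 = 11·7 + 3, so 5^11 ≡ 3.

3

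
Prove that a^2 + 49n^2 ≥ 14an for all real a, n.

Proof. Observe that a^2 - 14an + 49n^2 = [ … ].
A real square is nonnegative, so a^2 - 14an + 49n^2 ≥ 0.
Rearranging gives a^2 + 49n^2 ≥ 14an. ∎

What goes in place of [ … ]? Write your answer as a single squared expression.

The leading and trailing coefficients are 1^2 and 7^2, and 14 = 2·1·7, so the trinomial is (a - 7n)^2.
Hence a^2 - 14an + 49n^2 ≥ 0.

(a - 7n)^2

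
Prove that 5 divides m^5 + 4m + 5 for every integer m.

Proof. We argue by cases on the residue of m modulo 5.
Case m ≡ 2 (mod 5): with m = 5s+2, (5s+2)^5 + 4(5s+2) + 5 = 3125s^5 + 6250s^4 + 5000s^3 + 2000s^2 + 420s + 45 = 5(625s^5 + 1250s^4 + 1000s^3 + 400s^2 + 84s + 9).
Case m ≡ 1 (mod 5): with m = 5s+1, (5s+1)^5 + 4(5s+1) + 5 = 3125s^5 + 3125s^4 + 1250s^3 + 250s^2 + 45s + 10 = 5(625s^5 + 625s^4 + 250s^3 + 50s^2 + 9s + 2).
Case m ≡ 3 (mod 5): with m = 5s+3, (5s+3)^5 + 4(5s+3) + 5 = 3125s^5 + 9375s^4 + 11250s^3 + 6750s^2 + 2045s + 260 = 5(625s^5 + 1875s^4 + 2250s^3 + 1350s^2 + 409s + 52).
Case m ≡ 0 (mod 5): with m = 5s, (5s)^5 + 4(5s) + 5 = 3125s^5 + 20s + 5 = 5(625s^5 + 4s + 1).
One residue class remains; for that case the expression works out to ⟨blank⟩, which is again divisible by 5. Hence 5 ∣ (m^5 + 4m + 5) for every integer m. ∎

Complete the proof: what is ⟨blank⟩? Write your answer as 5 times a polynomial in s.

The residues treated are {2, 1, 3, 0}, so the missing case is m ≡ 4 (mod 5); write m = 5s+4.
Then (5s+4)^5 + 4(5s+4) + 5 = 3125s^5 + 12500s^4 + 20000s^3 + 16000s^2 + 6420s + 1045 = 5(625s^5 + 2500s^4 + 4000s^3 + 3200s^2 + 1284s + 209).

5(625s^5 + 2500s^4 + 4000s^3 + 3200s^2 + 1284s + 209)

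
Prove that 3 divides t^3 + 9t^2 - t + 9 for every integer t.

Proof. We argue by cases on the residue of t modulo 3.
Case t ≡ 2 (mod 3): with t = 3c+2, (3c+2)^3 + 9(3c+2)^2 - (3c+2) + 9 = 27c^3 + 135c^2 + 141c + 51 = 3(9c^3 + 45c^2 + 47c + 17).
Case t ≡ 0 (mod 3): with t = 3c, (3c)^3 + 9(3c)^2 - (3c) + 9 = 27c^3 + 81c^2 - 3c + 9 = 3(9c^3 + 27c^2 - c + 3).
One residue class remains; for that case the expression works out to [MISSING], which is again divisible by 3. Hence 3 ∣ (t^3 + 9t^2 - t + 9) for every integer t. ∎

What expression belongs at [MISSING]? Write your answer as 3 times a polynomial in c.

3(9c^3 + 36c^2 + 20c + 6)

Only t ≡ 1 (mod 3) is unaccounted for. Put t = 3c+1:
(3c+1)^3 + 9(3c+1)^2 - (3c+1) + 9 expands to 27c^3 + 108c^2 + 60c + 18,
and factoring out 3 leaves 3(9c^3 + 36c^2 + 20c + 6).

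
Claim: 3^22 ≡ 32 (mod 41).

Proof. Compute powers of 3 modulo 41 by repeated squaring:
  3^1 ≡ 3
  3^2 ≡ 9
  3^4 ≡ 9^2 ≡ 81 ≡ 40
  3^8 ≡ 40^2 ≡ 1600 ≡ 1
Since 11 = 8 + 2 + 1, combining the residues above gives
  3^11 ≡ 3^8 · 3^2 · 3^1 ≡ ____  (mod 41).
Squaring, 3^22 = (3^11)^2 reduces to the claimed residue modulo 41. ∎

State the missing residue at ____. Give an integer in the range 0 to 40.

27

3^8 · 3^2 · 3^1 ≡ 1 · 9 · 3 = 27.
27 mod 41 = 27, so 3^11 ≡ 27 (mod 41).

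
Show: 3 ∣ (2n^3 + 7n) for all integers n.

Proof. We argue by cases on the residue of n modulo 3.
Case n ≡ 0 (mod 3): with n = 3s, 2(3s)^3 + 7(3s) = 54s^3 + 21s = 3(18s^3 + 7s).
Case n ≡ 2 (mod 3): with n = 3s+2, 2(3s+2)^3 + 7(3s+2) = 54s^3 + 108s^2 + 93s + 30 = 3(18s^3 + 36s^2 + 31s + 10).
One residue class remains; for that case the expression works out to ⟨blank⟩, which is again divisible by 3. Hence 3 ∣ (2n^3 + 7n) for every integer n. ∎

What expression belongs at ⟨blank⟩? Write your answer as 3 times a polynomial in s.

Only n ≡ 1 (mod 3) is unaccounted for. Put n = 3s+1:
2(3s+1)^3 + 7(3s+1) expands to 54s^3 + 54s^2 + 39s + 9,
and factoring out 3 leaves 3(18s^3 + 18s^2 + 13s + 3).

3(18s^3 + 18s^2 + 13s + 3)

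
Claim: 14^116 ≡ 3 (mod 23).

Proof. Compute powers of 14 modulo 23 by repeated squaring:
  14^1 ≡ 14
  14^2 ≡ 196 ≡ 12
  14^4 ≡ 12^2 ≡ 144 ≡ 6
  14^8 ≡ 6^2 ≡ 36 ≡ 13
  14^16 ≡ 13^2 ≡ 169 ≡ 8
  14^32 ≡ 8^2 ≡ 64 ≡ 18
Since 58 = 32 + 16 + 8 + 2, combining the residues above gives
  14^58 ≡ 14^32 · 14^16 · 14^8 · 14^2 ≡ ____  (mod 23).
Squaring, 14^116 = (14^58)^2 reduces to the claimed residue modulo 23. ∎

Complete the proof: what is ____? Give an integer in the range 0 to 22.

14^32 · 14^16 · 14^8 · 14^2 ≡ 18 · 8 · 13 · 12 = 22464.
22464 mod 23 = 16, so 14^58 ≡ 16 (mod 23).

16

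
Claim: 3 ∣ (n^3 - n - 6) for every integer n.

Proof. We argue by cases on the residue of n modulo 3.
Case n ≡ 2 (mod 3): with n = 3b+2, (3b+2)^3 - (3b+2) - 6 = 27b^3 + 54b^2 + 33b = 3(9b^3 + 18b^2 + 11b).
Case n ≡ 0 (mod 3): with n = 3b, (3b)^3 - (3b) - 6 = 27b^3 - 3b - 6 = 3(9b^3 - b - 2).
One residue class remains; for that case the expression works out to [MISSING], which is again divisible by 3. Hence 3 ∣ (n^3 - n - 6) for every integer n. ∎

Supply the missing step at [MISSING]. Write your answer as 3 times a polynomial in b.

3(9b^3 + 9b^2 + 2b - 2)

The residues treated are {2, 0}, so the missing case is n ≡ 1 (mod 3); write n = 3b+1.
Then (3b+1)^3 - (3b+1) - 6 = 27b^3 + 27b^2 + 6b - 6 = 3(9b^3 + 9b^2 + 2b - 2).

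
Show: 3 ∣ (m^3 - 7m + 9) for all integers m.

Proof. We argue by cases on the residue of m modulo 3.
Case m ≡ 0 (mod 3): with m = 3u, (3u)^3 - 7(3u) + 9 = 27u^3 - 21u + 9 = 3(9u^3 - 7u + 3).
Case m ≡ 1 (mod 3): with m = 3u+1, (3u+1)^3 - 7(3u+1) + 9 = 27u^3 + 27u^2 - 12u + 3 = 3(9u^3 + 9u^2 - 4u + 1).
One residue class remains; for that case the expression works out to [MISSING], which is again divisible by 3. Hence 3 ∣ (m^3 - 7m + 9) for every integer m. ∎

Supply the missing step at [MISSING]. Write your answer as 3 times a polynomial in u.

3(9u^3 + 18u^2 + 5u + 1)

The residues treated are {0, 1}, so the missing case is m ≡ 2 (mod 3); write m = 3u+2.
Then (3u+2)^3 - 7(3u+2) + 9 = 27u^3 + 54u^2 + 15u + 3 = 3(9u^3 + 18u^2 + 5u + 1).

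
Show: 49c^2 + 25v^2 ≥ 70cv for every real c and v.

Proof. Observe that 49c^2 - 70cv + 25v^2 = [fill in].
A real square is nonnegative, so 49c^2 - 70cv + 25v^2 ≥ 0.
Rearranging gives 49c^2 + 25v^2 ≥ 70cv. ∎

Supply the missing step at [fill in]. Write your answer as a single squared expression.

(7c - 5v)^2

49c^2 - 70cv + 25v^2 is a perfect-square trinomial: the outer terms are (7c)^2 and (5v)^2, and the cross term is -2·7c·5v.
So 49c^2 - 70cv + 25v^2 = (7c - 5v)^2 ≥ 0.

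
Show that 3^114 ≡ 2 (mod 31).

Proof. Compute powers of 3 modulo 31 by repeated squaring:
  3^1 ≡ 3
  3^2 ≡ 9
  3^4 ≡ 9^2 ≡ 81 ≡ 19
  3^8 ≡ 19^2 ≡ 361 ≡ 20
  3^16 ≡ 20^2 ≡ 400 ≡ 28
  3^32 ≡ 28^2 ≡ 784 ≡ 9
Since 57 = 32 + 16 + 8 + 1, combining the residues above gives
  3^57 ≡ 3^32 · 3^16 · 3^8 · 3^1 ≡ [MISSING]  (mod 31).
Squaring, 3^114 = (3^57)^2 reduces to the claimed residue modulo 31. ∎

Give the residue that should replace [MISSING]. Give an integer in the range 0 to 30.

3^32 · 3^16 · 3^8 · 3^1 ≡ 9 · 28 · 20 · 3 = 15120.
15120 mod 31 = 23, so 3^57 ≡ 23 (mod 31).

23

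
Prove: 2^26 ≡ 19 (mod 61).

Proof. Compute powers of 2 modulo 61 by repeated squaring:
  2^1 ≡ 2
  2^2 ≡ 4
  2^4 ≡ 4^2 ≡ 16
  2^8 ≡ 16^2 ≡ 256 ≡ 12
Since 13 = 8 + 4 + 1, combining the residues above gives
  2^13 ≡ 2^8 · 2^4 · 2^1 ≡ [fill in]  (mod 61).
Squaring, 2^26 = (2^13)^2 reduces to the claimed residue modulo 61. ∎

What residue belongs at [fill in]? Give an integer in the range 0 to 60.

18

2^8 · 2^4 · 2^1 ≡ 12 · 16 · 2 = 384.
384 mod 61 = 18, so 2^13 ≡ 18 (mod 61).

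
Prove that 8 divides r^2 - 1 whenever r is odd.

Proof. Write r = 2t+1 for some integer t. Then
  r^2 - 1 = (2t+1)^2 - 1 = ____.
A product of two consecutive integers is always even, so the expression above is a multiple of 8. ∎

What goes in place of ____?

(2t+1)^2 - 1 = 4t^2 + 4t + 1 - 1 = 4t^2 + 4t = 4t(t+1).
Since t and t+1 are consecutive, t(t+1) is even, and 4·(even) is a multiple of 8.

4t(t + 1)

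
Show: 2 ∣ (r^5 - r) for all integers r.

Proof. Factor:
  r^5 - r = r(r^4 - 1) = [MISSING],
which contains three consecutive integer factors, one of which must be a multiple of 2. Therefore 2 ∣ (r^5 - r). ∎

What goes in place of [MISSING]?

(r - 1)r(r + 1)(r^2 + 1)

r^4 - 1 = (r^2 - 1)(r^2 + 1), and r^2 - 1 = (r-1)(r+1).
So r(r^4 - 1) = (r - 1)r(r + 1)(r^2 + 1).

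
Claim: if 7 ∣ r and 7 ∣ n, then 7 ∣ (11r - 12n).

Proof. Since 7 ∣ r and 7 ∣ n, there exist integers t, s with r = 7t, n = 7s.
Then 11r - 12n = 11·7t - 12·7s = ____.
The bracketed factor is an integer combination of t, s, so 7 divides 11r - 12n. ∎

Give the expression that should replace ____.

7(-12s + 11t)

Each term has a factor of 7: 11·7t - 12·7s = 7·(-12s + 11t).
Since -12s + 11t is an integer, 7 ∣ (11r - 12n).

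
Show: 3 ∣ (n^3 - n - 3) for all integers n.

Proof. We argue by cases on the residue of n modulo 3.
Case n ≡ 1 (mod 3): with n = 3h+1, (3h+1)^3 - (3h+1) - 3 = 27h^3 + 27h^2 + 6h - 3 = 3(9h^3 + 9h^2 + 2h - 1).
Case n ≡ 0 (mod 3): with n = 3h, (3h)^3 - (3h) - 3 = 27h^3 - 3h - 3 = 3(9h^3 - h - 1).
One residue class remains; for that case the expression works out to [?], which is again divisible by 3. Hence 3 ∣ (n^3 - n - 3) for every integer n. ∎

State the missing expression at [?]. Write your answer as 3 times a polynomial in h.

3(9h^3 + 18h^2 + 11h + 1)

The residues treated are {1, 0}, so the missing case is n ≡ 2 (mod 3); write n = 3h+2.
Then (3h+2)^3 - (3h+2) - 3 = 27h^3 + 54h^2 + 33h + 3 = 3(9h^3 + 18h^2 + 11h + 1).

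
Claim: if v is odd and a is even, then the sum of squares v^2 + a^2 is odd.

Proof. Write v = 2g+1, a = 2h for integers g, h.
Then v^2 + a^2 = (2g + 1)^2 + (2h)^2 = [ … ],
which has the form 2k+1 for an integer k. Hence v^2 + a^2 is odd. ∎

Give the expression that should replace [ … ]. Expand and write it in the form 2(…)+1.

2(2g^2 + 2g + 2h^2) + 1

(2g + 1)^2 + (2h)^2 = 4g^2 + 4g + 4h^2 + 1
= 2(2g^2 + 2g + 2h^2) + 1.
Since 2g^2 + 2g + 2h^2 is an integer, the sum of squares is of the form 2k+1 for an integer k.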